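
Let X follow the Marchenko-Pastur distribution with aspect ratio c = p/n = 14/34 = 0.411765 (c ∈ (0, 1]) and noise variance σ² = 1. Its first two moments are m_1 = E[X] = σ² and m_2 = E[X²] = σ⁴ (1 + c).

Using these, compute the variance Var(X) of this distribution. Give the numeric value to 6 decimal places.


m_1 = E[X] = σ² = 1, so m_1² = 1.
m_2 = E[X²] = σ⁴ (1 + c) = 1 · (1 + 0.411765) = 1 · 1.411765 = 1.411765.
(Note m_2 − m_1² simplifies to c · σ⁴ = 0.411765 · 1.)

Var(X) = m_2 − m_1² = 1.411765 − 1 = 0.411765.


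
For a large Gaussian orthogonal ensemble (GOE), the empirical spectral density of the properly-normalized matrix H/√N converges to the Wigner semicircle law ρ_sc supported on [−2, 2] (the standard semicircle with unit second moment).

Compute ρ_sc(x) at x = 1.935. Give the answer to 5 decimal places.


ρ_sc(x) = (1/(2π)) √(4 − x²). With x = 1.935:
  4 − x² = 4 − (1.935)² = 4 − 3.744225 = 0.255775.
  √(4 − x²) = 0.505742.
  1/(2π) = 0.159155.
  ρ_sc(1.935) = 0.159155 · 0.505742 = 0.080491.

Rounded to 5 decimal places: ρ_sc(1.935) ≈ 0.08049.


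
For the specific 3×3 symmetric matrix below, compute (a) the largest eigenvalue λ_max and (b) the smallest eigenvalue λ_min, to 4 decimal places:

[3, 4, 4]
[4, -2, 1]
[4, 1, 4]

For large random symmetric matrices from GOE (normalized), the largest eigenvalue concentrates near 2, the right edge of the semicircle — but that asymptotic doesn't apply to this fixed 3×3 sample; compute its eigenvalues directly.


Since M is real symmetric, all three eigenvalues are real; they are the roots of det(λI − M) = λ³ − (tr M) λ² + s λ − det M, where s is the sum of the principal 2×2 minors.
tr M = 3 + (-2) + 4 = 5.
s = (3·(-2) − 4²) + (3·4 − 4²) + ((-2)·4 − 1²) = -22 + (-4) + (-9) = -35.
det M (expand along row 1) = 3·(-9) − 4·12 + 4·12 = -27.
Characteristic polynomial: λ³ − 5λ² − 35λ + 27 = 0.
Substitute λ = y + (tr M)/3 = y + 1.666667 to remove the quadratic term: y³ + p·y + q = 0 with p = s − (tr M)²/3 = -43.333333 and q = −2(tr M)³/27 + (tr M)·s/3 − det M = -40.592593.
Three real roots ⇒ use the trigonometric (Viète) form: r = 2√(−p/3) = 7.601170, φ = arccos(3q/(p·r)) = arccos(0.369714) = 1.192095 rad.
y_k = r·cos(φ/3 − 2πk/3) for k = 0, 1, 2 gives y = 7.008916, -0.956977, -6.051939.
λ_k = y_k + 1.666667 gives λ = 8.6756, 0.7097, -4.3853 (check: the sum is 5.0000 = tr M).

Hence λ_max = 8.6756 and λ_min = -4.3853.


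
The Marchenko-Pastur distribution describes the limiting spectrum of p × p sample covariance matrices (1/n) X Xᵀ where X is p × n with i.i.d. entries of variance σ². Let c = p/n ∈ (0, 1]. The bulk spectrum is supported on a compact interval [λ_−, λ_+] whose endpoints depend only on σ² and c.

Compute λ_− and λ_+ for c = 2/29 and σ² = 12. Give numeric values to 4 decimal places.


c = 2/29 = 0.068966; √c = 0.262613.
λ_− = σ² (1 − √c)² = 12 · (1 − 0.262613)² = 12 · (0.737387)² = 6.524877.
λ_+ = σ² (1 + √c)² = 12 · (1 + 0.262613)² = 12 · (1.262613)² = 19.130295.

Rounded to 4 decimal places: λ_− ≈ 6.5249, λ_+ ≈ 19.1303.


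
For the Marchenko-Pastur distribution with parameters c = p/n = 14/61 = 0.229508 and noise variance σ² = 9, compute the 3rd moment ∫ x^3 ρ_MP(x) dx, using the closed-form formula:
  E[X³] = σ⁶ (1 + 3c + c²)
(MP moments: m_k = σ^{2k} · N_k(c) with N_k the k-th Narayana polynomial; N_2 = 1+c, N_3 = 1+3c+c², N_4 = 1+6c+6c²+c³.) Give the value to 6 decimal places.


E[X³] = σ⁶ (1 + 3c + c²) (third MP moment). With σ² = 9 (so σ⁶ = 729) and c = 14/61 = 0.229508: E[X³] = 729 · (1 + 3·0.229508 + (0.229508)²) = 729 · 1.741199.

So E[X^3] = 1269.333781.


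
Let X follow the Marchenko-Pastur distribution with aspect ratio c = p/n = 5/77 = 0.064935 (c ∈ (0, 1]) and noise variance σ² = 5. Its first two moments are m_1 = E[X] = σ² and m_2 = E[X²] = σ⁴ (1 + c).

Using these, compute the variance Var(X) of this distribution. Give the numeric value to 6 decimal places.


m_1 = E[X] = σ² = 5, so m_1² = 25.
m_2 = E[X²] = σ⁴ (1 + c) = 25 · (1 + 0.064935) = 25 · 1.064935 = 26.623377.
(Note m_2 − m_1² simplifies to c · σ⁴ = 0.064935 · 25.)

Var(X) = m_2 − m_1² = 26.623377 − 25 = 1.623377.


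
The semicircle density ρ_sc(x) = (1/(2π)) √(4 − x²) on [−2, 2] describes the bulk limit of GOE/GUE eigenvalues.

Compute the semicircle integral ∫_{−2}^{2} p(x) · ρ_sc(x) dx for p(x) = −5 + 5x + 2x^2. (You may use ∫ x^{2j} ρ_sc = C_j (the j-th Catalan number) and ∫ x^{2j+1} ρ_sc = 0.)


Write p(x) = Σ a_i x^i, split into monomials and integrate each against ρ_sc separately.
Using ∫ x^{2j} ρ_sc = C_j = (1/(j+1)) C(2j, j) (Catalan numbers) and ∫ x^{2j+1} ρ_sc = 0 (odd monomials vanish by symmetry):
  i = 0 (even): a_0 · C_{0} = -5 · 1 = -5
  i = 1 (odd): ∫ x^1 ρ_sc = 0 (vanishes)
  i = 2 (even): a_2 · C_{1} = 2 · 1 = 2

Summing the contributions: ∫_{−2}^{2} p(x) ρ_sc(x) dx = (-5) + 2 = -3.


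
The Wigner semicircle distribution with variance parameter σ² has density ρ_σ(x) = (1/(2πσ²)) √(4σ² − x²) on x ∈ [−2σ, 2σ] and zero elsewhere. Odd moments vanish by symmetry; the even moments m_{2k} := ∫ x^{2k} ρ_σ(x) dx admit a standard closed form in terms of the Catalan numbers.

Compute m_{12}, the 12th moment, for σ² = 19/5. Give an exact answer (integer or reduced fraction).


By the scaled semicircle moment identity, m_{2k} = σ^{2k} · C_k with k = 6.
C_6 = (1/(k+1)) · C(2k, k) = (1/7) · C(12, 6) = (1/7) · 924 = 132.
σ^{2k} = (σ²)^k = (19/5)^6 = 47045881/15625.

Therefore m_{12} = σ^{12} · C_6 = (47045881/15625) · 132 = 6210056292/15625.


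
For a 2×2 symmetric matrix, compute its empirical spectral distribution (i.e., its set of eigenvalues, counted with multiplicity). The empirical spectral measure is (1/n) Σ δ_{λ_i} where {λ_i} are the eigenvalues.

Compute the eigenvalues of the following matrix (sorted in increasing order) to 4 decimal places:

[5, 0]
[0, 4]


Since M is real symmetric, both eigenvalues are real; they are the roots of det(λI − M) = λ² − (tr M) λ + det M.
tr M = 5 + 4 = 9.
det M = 5·4 − 0² = 20 − 0 = 20.
Characteristic polynomial: λ² − 9λ + 20 = 0.
Discriminant Δ = (tr M)² − 4·det M = 81 − 80 = 1; √Δ = 1.000000.
λ = (tr M ± √Δ)/2 = (9 ± 1.000000)/2, giving (tr M − √Δ)/2 = 4.0000 and (tr M + √Δ)/2 = 5.0000.

Eigenvalues sorted in increasing order: [4.0000, 5.0000].


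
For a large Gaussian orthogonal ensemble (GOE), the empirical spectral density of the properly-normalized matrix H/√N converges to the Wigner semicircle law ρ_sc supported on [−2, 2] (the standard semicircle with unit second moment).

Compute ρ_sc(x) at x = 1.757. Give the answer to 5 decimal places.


ρ_sc(x) = (1/(2π)) √(4 − x²). With x = 1.757:
  4 − x² = 4 − (1.757)² = 4 − 3.087049 = 0.912951.
  √(4 − x²) = 0.955485.
  1/(2π) = 0.159155.
  ρ_sc(1.757) = 0.159155 · 0.955485 = 0.152070.

Rounded to 5 decimal places: ρ_sc(1.757) ≈ 0.15207.


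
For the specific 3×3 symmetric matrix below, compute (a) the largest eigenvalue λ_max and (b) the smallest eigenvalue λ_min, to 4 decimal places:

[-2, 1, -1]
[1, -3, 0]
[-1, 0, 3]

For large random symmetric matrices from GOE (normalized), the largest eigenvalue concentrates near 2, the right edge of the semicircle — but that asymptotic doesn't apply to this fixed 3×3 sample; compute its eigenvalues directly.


Since M is real symmetric, all three eigenvalues are real; they are the roots of det(λI − M) = λ³ − (tr M) λ² + s λ − det M, where s is the sum of the principal 2×2 minors.
tr M = -2 + (-3) + 3 = -2.
s = ((-2)·(-3) − 1²) + ((-2)·3 − (-1)²) + ((-3)·3 − 0²) = 5 + (-7) + (-9) = -11.
det M (expand along row 1) = (-2)·(-9) − 1·3 + (-1)·(-3) = 18.
Characteristic polynomial: λ³ + 2λ² − 11λ − 18 = 0.
Substitute λ = y + (tr M)/3 = y − 0.666667 to remove the quadratic term: y³ + p·y + q = 0 with p = s − (tr M)²/3 = -12.333333 and q = −2(tr M)³/27 + (tr M)·s/3 − det M = -10.074074.
Three real roots ⇒ use the trigonometric (Viète) form: r = 2√(−p/3) = 4.055175, φ = arccos(3q/(p·r)) = arccos(0.604277) = 0.921938 rad.
y_k = r·cos(φ/3 − 2πk/3) for k = 0, 1, 2 gives y = 3.865190, -0.870256, -2.994934.
λ_k = y_k − 0.666667 gives λ = 3.1985, -1.5369, -3.6616 (check: the sum is -2.0000 = tr M).

Hence λ_max = 3.1985 and λ_min = -3.6616.


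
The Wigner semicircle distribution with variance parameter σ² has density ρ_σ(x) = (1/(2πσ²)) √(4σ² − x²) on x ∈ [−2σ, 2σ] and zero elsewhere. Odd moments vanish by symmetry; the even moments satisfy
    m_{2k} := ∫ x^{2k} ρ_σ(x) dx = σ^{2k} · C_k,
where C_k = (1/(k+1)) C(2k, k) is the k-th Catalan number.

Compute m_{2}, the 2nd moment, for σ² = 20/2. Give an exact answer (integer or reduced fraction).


By the scaled semicircle moment identity, m_{2k} = σ^{2k} · C_k with k = 1.
C_1 = (1/(k+1)) · C(2k, k) = (1/2) · C(2, 1) = (1/2) · 2 = 1.
σ^{2k} = (σ²)^k = (20/2)^1 = 10.

Therefore m_{2} = σ^{2} · C_1 = 10 · 1 = 10.


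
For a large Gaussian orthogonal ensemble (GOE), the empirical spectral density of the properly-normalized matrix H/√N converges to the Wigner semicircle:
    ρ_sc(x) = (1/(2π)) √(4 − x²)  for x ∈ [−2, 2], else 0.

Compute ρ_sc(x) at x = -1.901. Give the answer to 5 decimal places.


ρ_sc(x) = (1/(2π)) √(4 − x²). With x = -1.901:
  4 − x² = 4 − (-1.901)² = 4 − 3.613801 = 0.386199.
  √(4 − x²) = 0.621449.
  1/(2π) = 0.159155.
  ρ_sc(-1.901) = 0.159155 · 0.621449 = 0.098907.

Rounded to 5 decimal places: ρ_sc(-1.901) ≈ 0.09891.


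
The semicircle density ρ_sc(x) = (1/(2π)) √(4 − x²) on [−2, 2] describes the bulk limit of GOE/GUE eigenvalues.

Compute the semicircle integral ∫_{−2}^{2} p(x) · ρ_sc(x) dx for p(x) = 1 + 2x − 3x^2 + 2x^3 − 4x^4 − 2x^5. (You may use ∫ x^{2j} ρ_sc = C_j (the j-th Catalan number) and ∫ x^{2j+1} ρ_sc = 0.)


Write p(x) = Σ a_i x^i, split into monomials and integrate each against ρ_sc separately.
Using ∫ x^{2j} ρ_sc = C_j = (1/(j+1)) C(2j, j) (Catalan numbers) and ∫ x^{2j+1} ρ_sc = 0 (odd monomials vanish by symmetry):
  i = 0 (even): a_0 · C_{0} = 1 · 1 = 1
  i = 1 (odd): ∫ x^1 ρ_sc = 0 (vanishes)
  i = 2 (even): a_2 · C_{1} = -3 · 1 = -3
  i = 3 (odd): ∫ x^3 ρ_sc = 0 (vanishes)
  i = 4 (even): a_4 · C_{2} = -4 · 2 = -8
  i = 5 (odd): ∫ x^5 ρ_sc = 0 (vanishes)

Summing the contributions: ∫_{−2}^{2} p(x) ρ_sc(x) dx = 1 + (-3) + (-8) = -10.


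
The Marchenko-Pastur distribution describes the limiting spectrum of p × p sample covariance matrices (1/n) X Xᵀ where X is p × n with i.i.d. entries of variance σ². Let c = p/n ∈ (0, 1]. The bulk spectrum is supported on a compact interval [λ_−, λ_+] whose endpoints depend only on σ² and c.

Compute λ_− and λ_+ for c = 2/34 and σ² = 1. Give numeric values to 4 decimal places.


c = 2/34 = 0.058824; √c = 0.242536.
λ_− = σ² (1 − √c)² = 1 · (1 − 0.242536)² = 1 · (0.757464)² = 0.573752.
λ_+ = σ² (1 + √c)² = 1 · (1 + 0.242536)² = 1 · (1.242536)² = 1.543895.

Rounded to 4 decimal places: λ_− ≈ 0.5738, λ_+ ≈ 1.5439.


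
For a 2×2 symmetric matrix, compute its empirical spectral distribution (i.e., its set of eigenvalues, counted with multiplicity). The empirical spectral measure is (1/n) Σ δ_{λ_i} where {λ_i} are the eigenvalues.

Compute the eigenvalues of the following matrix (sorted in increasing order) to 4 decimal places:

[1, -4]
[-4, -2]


Since M is real symmetric, both eigenvalues are real; they are the roots of det(λI − M) = λ² − (tr M) λ + det M.
tr M = 1 + (-2) = -1.
det M = 1·(-2) − (-4)² = -2 − 16 = -18.
Characteristic polynomial: λ² + λ − 18 = 0.
Discriminant Δ = (tr M)² − 4·det M = 1 − (-72) = 73; √Δ = 8.544004.
λ = (tr M ± √Δ)/2 = (-1 ± 8.544004)/2, giving (tr M − √Δ)/2 = -4.7720 and (tr M + √Δ)/2 = 3.7720.

Eigenvalues sorted in increasing order: [-4.7720, 3.7720].


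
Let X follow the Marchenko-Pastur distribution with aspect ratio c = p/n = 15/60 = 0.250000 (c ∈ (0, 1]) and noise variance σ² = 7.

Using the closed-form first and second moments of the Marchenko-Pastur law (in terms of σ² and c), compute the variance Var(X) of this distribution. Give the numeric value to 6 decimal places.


Recall the MP moments m_1 = E[X] = σ² and m_2 = E[X²] = σ⁴ (1 + c).
m_1 = E[X] = σ² = 7, so m_1² = 49.
m_2 = E[X²] = σ⁴ (1 + c) = 49 · (1 + 0.250000) = 49 · 1.250000 = 61.250000.
(Note m_2 − m_1² simplifies to c · σ⁴ = 0.250000 · 49.)

Var(X) = m_2 − m_1² = 61.250000 − 49 = 12.250000.


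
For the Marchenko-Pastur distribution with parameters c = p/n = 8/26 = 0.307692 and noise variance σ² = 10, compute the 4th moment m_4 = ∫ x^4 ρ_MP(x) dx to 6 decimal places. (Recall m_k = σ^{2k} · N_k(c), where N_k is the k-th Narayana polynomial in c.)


E[X⁴] = σ⁸ (1 + 6c + 6c² + c³) (fourth MP moment). With σ² = 10 (so σ⁸ = 10000) and c = 8/26 = 0.307692: E[X⁴] = 10000 · (1 + 6·0.307692 + 6·(0.307692)² + (0.307692)³) = 10000 · 3.443332.

So E[X^4] = 34433.318161.


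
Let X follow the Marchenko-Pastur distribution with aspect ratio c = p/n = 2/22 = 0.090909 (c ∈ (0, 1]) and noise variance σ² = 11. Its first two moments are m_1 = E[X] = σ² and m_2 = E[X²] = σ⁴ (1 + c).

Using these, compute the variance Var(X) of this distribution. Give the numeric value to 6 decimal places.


m_1 = E[X] = σ² = 11, so m_1² = 121.
m_2 = E[X²] = σ⁴ (1 + c) = 121 · (1 + 0.090909) = 121 · 1.090909 = 132.000000.
(Note m_2 − m_1² simplifies to c · σ⁴ = 0.090909 · 121.)

Var(X) = m_2 − m_1² = 132.000000 − 121 = 11.000000.


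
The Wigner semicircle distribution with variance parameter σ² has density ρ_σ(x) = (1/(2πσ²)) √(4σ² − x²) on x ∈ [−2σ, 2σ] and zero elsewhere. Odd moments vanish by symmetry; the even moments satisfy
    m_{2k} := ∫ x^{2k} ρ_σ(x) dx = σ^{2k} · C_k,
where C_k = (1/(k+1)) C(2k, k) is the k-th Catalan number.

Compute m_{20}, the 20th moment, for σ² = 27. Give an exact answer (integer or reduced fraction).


By the scaled semicircle moment identity, m_{2k} = σ^{2k} · C_k with k = 10.
C_10 = (1/(k+1)) · C(2k, k) = (1/11) · C(20, 10) = (1/11) · 184756 = 16796.
σ^{2k} = (σ²)^k = (27)^10 = 205891132094649.

Therefore m_{20} = σ^{20} · C_10 = 205891132094649 · 16796 = 3458147454661724604.


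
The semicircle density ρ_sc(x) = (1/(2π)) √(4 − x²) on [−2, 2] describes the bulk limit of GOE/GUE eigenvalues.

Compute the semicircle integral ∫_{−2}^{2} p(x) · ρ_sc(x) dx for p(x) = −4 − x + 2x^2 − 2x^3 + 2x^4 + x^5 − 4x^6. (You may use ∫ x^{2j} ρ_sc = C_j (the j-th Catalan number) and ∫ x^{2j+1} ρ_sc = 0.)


Write p(x) = Σ a_i x^i, split into monomials and integrate each against ρ_sc separately.
Using ∫ x^{2j} ρ_sc = C_j = (1/(j+1)) C(2j, j) (Catalan numbers) and ∫ x^{2j+1} ρ_sc = 0 (odd monomials vanish by symmetry):
  i = 0 (even): a_0 · C_{0} = -4 · 1 = -4
  i = 1 (odd): ∫ x^1 ρ_sc = 0 (vanishes)
  i = 2 (even): a_2 · C_{1} = 2 · 1 = 2
  i = 3 (odd): ∫ x^3 ρ_sc = 0 (vanishes)
  i = 4 (even): a_4 · C_{2} = 2 · 2 = 4
  i = 5 (odd): ∫ x^5 ρ_sc = 0 (vanishes)
  i = 6 (even): a_6 · C_{3} = -4 · 5 = -20

Summing the contributions: ∫_{−2}^{2} p(x) ρ_sc(x) dx = (-4) + 2 + 4 + (-20) = -18.


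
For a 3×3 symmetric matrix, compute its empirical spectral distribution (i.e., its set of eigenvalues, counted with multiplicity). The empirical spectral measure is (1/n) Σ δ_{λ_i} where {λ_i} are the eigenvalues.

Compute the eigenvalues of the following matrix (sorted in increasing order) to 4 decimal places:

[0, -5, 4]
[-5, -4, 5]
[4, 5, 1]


Since M is real symmetric, all three eigenvalues are real; they are the roots of det(λI − M) = λ³ − (tr M) λ² + s λ − det M, where s is the sum of the principal 2×2 minors.
tr M = 0 + (-4) + 1 = -3.
s = (0·(-4) − (-5)²) + (0·1 − 4²) + ((-4)·1 − 5²) = -25 + (-16) + (-29) = -70.
det M (expand along row 1) = 0·(-29) − (-5)·(-25) + 4·(-9) = -161.
Characteristic polynomial: λ³ + 3λ² − 70λ + 161 = 0.
Substitute λ = y + (tr M)/3 = y − 1.000000 to remove the quadratic term: y³ + p·y + q = 0 with p = s − (tr M)²/3 = -73.000000 and q = −2(tr M)³/27 + (tr M)·s/3 − det M = 233.000000.
Three real roots ⇒ use the trigonometric (Viète) form: r = 2√(−p/3) = 9.865766, φ = arccos(3q/(p·r)) = arccos(-0.970563) = 2.898352 rad.
y_k = r·cos(φ/3 − 2πk/3) for k = 0, 1, 2 gives y = 5.608669, 4.224686, -9.833355.
λ_k = y_k − 1.000000 gives λ = 4.6087, 3.2247, -10.8334 (check: the sum is -3.0000 = tr M).

Eigenvalues sorted in increasing order: [-10.8334, 3.2247, 4.6087].


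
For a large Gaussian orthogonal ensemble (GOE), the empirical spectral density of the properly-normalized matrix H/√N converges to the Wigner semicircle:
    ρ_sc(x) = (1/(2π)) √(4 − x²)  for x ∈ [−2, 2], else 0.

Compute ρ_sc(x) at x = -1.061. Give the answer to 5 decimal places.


ρ_sc(x) = (1/(2π)) √(4 − x²). With x = -1.061:
  4 − x² = 4 − (-1.061)² = 4 − 1.125721 = 2.874279.
  √(4 − x²) = 1.695370.
  1/(2π) = 0.159155.
  ρ_sc(-1.061) = 0.159155 · 1.695370 = 0.269826.

Rounded to 5 decimal places: ρ_sc(-1.061) ≈ 0.26983.


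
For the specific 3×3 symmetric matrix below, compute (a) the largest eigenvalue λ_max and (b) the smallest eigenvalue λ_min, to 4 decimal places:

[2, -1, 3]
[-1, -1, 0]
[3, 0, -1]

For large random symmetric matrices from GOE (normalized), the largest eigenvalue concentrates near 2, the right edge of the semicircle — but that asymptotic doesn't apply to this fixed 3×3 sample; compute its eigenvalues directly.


Since M is real symmetric, all three eigenvalues are real; they are the roots of det(λI − M) = λ³ − (tr M) λ² + s λ − det M, where s is the sum of the principal 2×2 minors.
tr M = 2 + (-1) + (-1) = 0.
s = (2·(-1) − (-1)²) + (2·(-1) − 3²) + ((-1)·(-1) − 0²) = -3 + (-11) + 1 = -13.
det M (expand along row 1) = 2·1 − (-1)·1 + 3·3 = 12.
Characteristic polynomial: λ³ − 13λ − 12 = 0.
Substitute λ = y + (tr M)/3 = y + 0.000000 to remove the quadratic term: y³ + p·y + q = 0 with p = s − (tr M)²/3 = -13.000000 and q = −2(tr M)³/27 + (tr M)·s/3 − det M = -12.000000.
Three real roots ⇒ use the trigonometric (Viète) form: r = 2√(−p/3) = 4.163332, φ = arccos(3q/(p·r)) = arccos(0.665148) = 0.843105 rad.
y_k = r·cos(φ/3 − 2πk/3) for k = 0, 1, 2 gives y = 4.000000, -1.000000, -3.000000.
λ_k = y_k + 0.000000 gives λ = 4.0000, -1.0000, -3.0000 (check: the sum is 0.0000 = tr M).

Hence λ_max = 4.0000 and λ_min = -3.0000.


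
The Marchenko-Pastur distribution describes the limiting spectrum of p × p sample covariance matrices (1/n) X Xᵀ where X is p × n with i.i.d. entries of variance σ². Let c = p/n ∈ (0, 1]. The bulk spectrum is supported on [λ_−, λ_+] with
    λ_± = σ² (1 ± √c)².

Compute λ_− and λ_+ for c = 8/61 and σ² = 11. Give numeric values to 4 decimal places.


c = 8/61 = 0.131148; √c = 0.362143.
λ_− = σ² (1 − √c)² = 11 · (1 − 0.362143)² = 11 · (0.637857)² = 4.475477.
λ_+ = σ² (1 + √c)² = 11 · (1 + 0.362143)² = 11 · (1.362143)² = 20.409769.

Rounded to 4 decimal places: λ_− ≈ 4.4755, λ_+ ≈ 20.4098.


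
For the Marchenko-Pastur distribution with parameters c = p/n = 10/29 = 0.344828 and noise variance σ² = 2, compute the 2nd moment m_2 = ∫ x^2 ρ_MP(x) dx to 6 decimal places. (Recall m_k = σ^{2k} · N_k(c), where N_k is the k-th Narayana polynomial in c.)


E[X²] = σ⁴ (1 + c) (second MP moment). With σ² = 2 (so σ⁴ = 4) and c = 10/29 = 0.344828: E[X²] = 4 · (1 + 0.344828) = 4 · 1.344828.

So E[X^2] = 5.379310.


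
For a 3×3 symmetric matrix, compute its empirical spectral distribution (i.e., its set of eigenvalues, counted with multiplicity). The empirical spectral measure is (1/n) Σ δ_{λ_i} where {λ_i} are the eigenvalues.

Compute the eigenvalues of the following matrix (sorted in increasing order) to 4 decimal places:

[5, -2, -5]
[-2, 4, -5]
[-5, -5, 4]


Since M is real symmetric, all three eigenvalues are real; they are the roots of det(λI − M) = λ³ − (tr M) λ² + s λ − det M, where s is the sum of the principal 2×2 minors.
tr M = 5 + 4 + 4 = 13.
s = (5·4 − (-2)²) + (5·4 − (-5)²) + (4·4 − (-5)²) = 16 + (-5) + (-9) = 2.
det M (expand along row 1) = 5·(-9) − (-2)·(-33) + (-5)·30 = -261.
Characteristic polynomial: λ³ − 13λ² + 2λ + 261 = 0.
Substitute λ = y + (tr M)/3 = y + 4.333333 to remove the quadratic term: y³ + p·y + q = 0 with p = s − (tr M)²/3 = -54.333333 and q = −2(tr M)³/27 + (tr M)·s/3 − det M = 106.925926.
Three real roots ⇒ use the trigonometric (Viète) form: r = 2√(−p/3) = 8.511430, φ = arccos(3q/(p·r)) = arccos(-0.693642) = 2.337329 rad.
y_k = r·cos(φ/3 − 2πk/3) for k = 0, 1, 2 gives y = 6.056218, 2.151177, -8.207395.
λ_k = y_k + 4.333333 gives λ = 10.3896, 6.4845, -3.8741 (check: the sum is 13.0000 = tr M).

Eigenvalues sorted in increasing order: [-3.8741, 6.4845, 10.3896].


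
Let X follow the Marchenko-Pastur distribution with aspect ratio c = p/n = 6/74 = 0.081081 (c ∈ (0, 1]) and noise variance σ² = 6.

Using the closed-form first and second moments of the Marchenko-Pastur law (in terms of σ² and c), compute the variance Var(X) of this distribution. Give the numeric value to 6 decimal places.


Recall the MP moments m_1 = E[X] = σ² and m_2 = E[X²] = σ⁴ (1 + c).
m_1 = E[X] = σ² = 6, so m_1² = 36.
m_2 = E[X²] = σ⁴ (1 + c) = 36 · (1 + 0.081081) = 36 · 1.081081 = 38.918919.
(Note m_2 − m_1² simplifies to c · σ⁴ = 0.081081 · 36.)

Var(X) = m_2 − m_1² = 38.918919 − 36 = 2.918919.


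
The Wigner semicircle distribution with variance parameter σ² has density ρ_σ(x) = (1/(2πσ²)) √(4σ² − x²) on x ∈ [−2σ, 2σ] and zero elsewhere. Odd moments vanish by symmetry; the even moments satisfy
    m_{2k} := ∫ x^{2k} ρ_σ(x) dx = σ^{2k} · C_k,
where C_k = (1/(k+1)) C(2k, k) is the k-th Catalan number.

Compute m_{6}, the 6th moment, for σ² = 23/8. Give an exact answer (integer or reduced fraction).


By the scaled semicircle moment identity, m_{2k} = σ^{2k} · C_k with k = 3.
C_3 = (1/(k+1)) · C(2k, k) = (1/4) · C(6, 3) = (1/4) · 20 = 5.
σ^{2k} = (σ²)^k = (23/8)^3 = 12167/512.

Therefore m_{6} = σ^{6} · C_3 = (12167/512) · 5 = 60835/512.


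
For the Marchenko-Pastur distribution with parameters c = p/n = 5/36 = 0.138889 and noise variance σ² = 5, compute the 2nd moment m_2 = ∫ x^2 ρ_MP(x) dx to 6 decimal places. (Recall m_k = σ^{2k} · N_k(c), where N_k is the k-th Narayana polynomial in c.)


E[X²] = σ⁴ (1 + c) (second MP moment). With σ² = 5 (so σ⁴ = 25) and c = 5/36 = 0.138889: E[X²] = 25 · (1 + 0.138889) = 25 · 1.138889.

So E[X^2] = 28.472222.


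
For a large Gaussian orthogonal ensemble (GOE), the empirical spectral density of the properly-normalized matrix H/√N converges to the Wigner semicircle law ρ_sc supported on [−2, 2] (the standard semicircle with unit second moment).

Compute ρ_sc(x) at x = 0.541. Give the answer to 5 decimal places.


ρ_sc(x) = (1/(2π)) √(4 − x²). With x = 0.541:
  4 − x² = 4 − (0.541)² = 4 − 0.292681 = 3.707319.
  √(4 − x²) = 1.925440.
  1/(2π) = 0.159155.
  ρ_sc(0.541) = 0.159155 · 1.925440 = 0.306443.

Rounded to 5 decimal places: ρ_sc(0.541) ≈ 0.30644.


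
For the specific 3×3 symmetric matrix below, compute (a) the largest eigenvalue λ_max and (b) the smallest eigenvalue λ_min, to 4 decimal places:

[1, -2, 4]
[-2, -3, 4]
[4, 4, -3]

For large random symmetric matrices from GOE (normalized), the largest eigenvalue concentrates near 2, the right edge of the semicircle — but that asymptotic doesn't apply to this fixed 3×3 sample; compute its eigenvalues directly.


Since M is real symmetric, all three eigenvalues are real; they are the roots of det(λI − M) = λ³ − (tr M) λ² + s λ − det M, where s is the sum of the principal 2×2 minors.
tr M = 1 + (-3) + (-3) = -5.
s = (1·(-3) − (-2)²) + (1·(-3) − 4²) + ((-3)·(-3) − 4²) = -7 + (-19) + (-7) = -33.
det M (expand along row 1) = 1·(-7) − (-2)·(-10) + 4·4 = -11.
Characteristic polynomial: λ³ + 5λ² − 33λ + 11 = 0.
Substitute λ = y + (tr M)/3 = y − 1.666667 to remove the quadratic term: y³ + p·y + q = 0 with p = s − (tr M)²/3 = -41.333333 and q = −2(tr M)³/27 + (tr M)·s/3 − det M = 75.259259.
Three real roots ⇒ use the trigonometric (Viète) form: r = 2√(−p/3) = 7.423686, φ = arccos(3q/(p·r)) = arccos(-0.735802) = 2.397647 rad.
y_k = r·cos(φ/3 − 2πk/3) for k = 0, 1, 2 gives y = 5.176307, 2.020286, -7.196593.
λ_k = y_k − 1.666667 gives λ = 3.5096, 0.3536, -8.8633 (check: the sum is -5.0000 = tr M).

Hence λ_max = 3.5096 and λ_min = -8.8633.


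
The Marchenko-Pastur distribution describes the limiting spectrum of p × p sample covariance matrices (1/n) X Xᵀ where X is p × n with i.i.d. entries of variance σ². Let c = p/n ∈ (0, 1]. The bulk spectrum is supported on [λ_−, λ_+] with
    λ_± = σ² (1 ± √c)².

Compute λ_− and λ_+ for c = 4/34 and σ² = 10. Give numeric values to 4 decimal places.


c = 4/34 = 0.117647; √c = 0.342997.
λ_− = σ² (1 − √c)² = 10 · (1 − 0.342997)² = 10 · (0.657003)² = 4.316527.
λ_+ = σ² (1 + √c)² = 10 · (1 + 0.342997)² = 10 · (1.342997)² = 18.036414.

Rounded to 4 decimal places: λ_− ≈ 4.3165, λ_+ ≈ 18.0364.


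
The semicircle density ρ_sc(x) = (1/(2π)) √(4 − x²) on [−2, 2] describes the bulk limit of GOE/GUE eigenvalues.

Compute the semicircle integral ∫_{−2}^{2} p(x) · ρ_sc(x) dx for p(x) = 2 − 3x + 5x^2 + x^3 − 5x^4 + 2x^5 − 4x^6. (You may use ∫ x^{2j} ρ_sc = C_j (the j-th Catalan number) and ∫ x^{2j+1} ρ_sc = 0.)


Write p(x) = Σ a_i x^i, split into monomials and integrate each against ρ_sc separately.
Using ∫ x^{2j} ρ_sc = C_j = (1/(j+1)) C(2j, j) (Catalan numbers) and ∫ x^{2j+1} ρ_sc = 0 (odd monomials vanish by symmetry):
  i = 0 (even): a_0 · C_{0} = 2 · 1 = 2
  i = 1 (odd): ∫ x^1 ρ_sc = 0 (vanishes)
  i = 2 (even): a_2 · C_{1} = 5 · 1 = 5
  i = 3 (odd): ∫ x^3 ρ_sc = 0 (vanishes)
  i = 4 (even): a_4 · C_{2} = -5 · 2 = -10
  i = 5 (odd): ∫ x^5 ρ_sc = 0 (vanishes)
  i = 6 (even): a_6 · C_{3} = -4 · 5 = -20

Summing the contributions: ∫_{−2}^{2} p(x) ρ_sc(x) dx = 2 + 5 + (-10) + (-20) = -23.


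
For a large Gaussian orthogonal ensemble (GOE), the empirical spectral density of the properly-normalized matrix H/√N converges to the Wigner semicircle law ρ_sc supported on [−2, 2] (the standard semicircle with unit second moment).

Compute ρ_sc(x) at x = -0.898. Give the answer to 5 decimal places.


ρ_sc(x) = (1/(2π)) √(4 − x²). With x = -0.898:
  4 − x² = 4 − (-0.898)² = 4 − 0.806404 = 3.193596.
  √(4 − x²) = 1.787064.
  1/(2π) = 0.159155.
  ρ_sc(-0.898) = 0.159155 · 1.787064 = 0.284420.

Rounded to 5 decimal places: ρ_sc(-0.898) ≈ 0.28442.


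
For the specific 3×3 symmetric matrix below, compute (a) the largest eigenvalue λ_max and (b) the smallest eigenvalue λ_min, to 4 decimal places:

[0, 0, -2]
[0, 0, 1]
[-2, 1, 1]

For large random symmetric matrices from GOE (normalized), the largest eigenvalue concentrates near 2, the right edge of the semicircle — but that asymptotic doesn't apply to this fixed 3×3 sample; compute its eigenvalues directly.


Since M is real symmetric, all three eigenvalues are real; they are the roots of det(λI − M) = λ³ − (tr M) λ² + s λ − det M, where s is the sum of the principal 2×2 minors.
tr M = 0 + 0 + 1 = 1.
s = (0·0 − 0²) + (0·1 − (-2)²) + (0·1 − 1²) = 0 + (-4) + (-1) = -5.
det M (expand along row 1) = 0·(-1) − 0·2 + (-2)·0 = 0.
Characteristic polynomial: λ³ − λ² − 5λ = 0.
Substitute λ = y + (tr M)/3 = y + 0.333333 to remove the quadratic term: y³ + p·y + q = 0 with p = s − (tr M)²/3 = -5.333333 and q = −2(tr M)³/27 + (tr M)·s/3 − det M = -1.740741.
Three real roots ⇒ use the trigonometric (Viète) form: r = 2√(−p/3) = 2.666667, φ = arccos(3q/(p·r)) = arccos(0.367188) = 1.194813 rad.
y_k = r·cos(φ/3 − 2πk/3) for k = 0, 1, 2 gives y = 2.457955, -0.333333, -2.124621.
λ_k = y_k + 0.333333 gives λ = 2.7913, 0.0000, -1.7913 (check: the sum is 1.0000 = tr M).

Hence λ_max = 2.7913 and λ_min = -1.7913.


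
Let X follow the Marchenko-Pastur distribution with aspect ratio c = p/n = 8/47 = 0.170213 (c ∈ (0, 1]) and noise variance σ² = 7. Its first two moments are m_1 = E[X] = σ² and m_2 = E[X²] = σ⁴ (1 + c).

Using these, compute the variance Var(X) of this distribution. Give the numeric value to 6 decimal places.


m_1 = E[X] = σ² = 7, so m_1² = 49.
m_2 = E[X²] = σ⁴ (1 + c) = 49 · (1 + 0.170213) = 49 · 1.170213 = 57.340426.
(Note m_2 − m_1² simplifies to c · σ⁴ = 0.170213 · 49.)

Var(X) = m_2 − m_1² = 57.340426 − 49 = 8.340426.


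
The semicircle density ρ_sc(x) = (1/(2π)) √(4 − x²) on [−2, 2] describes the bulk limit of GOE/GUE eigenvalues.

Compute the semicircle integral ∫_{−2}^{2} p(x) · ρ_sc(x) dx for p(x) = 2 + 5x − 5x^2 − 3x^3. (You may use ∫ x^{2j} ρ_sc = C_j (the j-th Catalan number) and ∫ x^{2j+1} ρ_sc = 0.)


Write p(x) = Σ a_i x^i, split into monomials and integrate each against ρ_sc separately.
Using ∫ x^{2j} ρ_sc = C_j = (1/(j+1)) C(2j, j) (Catalan numbers) and ∫ x^{2j+1} ρ_sc = 0 (odd monomials vanish by symmetry):
  i = 0 (even): a_0 · C_{0} = 2 · 1 = 2
  i = 1 (odd): ∫ x^1 ρ_sc = 0 (vanishes)
  i = 2 (even): a_2 · C_{1} = -5 · 1 = -5
  i = 3 (odd): ∫ x^3 ρ_sc = 0 (vanishes)

Summing the contributions: ∫_{−2}^{2} p(x) ρ_sc(x) dx = 2 + (-5) = -3.


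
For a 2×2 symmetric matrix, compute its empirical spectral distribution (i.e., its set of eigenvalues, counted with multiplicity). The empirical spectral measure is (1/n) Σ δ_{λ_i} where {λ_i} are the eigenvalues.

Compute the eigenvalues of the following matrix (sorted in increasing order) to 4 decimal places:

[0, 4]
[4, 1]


Since M is real symmetric, both eigenvalues are real; they are the roots of det(λI − M) = λ² − (tr M) λ + det M.
tr M = 0 + 1 = 1.
det M = 0·1 − 4² = 0 − 16 = -16.
Characteristic polynomial: λ² − λ − 16 = 0.
Discriminant Δ = (tr M)² − 4·det M = 1 − (-64) = 65; √Δ = 8.062258.
λ = (tr M ± √Δ)/2 = (1 ± 8.062258)/2, giving (tr M − √Δ)/2 = -3.5311 and (tr M + √Δ)/2 = 4.5311.

Eigenvalues sorted in increasing order: [-3.5311, 4.5311].


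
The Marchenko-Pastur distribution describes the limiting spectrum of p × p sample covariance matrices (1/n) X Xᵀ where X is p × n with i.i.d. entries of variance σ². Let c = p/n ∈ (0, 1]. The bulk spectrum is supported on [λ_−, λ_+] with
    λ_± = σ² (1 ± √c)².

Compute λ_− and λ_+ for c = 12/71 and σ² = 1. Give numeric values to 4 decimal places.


c = 12/71 = 0.169014; √c = 0.411113.
λ_− = σ² (1 − √c)² = 1 · (1 − 0.411113)² = 1 · (0.588887)² = 0.346788.
λ_+ = σ² (1 + √c)² = 1 · (1 + 0.411113)² = 1 · (1.411113)² = 1.991241.

Rounded to 4 decimal places: λ_− ≈ 0.3468, λ_+ ≈ 1.9912.


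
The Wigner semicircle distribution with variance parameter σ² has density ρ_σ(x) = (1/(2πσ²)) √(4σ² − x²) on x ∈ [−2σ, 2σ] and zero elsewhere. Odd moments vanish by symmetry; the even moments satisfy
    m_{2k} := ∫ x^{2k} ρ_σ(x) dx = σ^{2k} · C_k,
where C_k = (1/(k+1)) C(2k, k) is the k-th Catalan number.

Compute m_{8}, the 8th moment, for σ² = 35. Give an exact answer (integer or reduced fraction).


By the scaled semicircle moment identity, m_{2k} = σ^{2k} · C_k with k = 4.
C_4 = (1/(k+1)) · C(2k, k) = (1/5) · C(8, 4) = (1/5) · 70 = 14.
σ^{2k} = (σ²)^k = (35)^4 = 1500625.

Therefore m_{8} = σ^{8} · C_4 = 1500625 · 14 = 21008750.


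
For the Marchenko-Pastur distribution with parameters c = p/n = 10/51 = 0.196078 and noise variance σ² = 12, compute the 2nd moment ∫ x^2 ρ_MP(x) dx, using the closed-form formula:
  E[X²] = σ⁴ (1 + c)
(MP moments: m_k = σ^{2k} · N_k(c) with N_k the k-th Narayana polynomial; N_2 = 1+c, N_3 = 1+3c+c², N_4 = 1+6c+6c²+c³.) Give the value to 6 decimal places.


E[X²] = σ⁴ (1 + c) (second MP moment). With σ² = 12 (so σ⁴ = 144) and c = 10/51 = 0.196078: E[X²] = 144 · (1 + 0.196078) = 144 · 1.196078.

So E[X^2] = 172.235294.


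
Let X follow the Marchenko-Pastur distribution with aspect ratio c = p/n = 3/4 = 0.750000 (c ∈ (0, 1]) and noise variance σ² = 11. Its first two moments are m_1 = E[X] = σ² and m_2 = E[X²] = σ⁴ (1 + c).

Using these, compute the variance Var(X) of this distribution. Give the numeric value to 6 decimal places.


m_1 = E[X] = σ² = 11, so m_1² = 121.
m_2 = E[X²] = σ⁴ (1 + c) = 121 · (1 + 0.750000) = 121 · 1.750000 = 211.750000.
(Note m_2 − m_1² simplifies to c · σ⁴ = 0.750000 · 121.)

Var(X) = m_2 − m_1² = 211.750000 − 121 = 90.750000.


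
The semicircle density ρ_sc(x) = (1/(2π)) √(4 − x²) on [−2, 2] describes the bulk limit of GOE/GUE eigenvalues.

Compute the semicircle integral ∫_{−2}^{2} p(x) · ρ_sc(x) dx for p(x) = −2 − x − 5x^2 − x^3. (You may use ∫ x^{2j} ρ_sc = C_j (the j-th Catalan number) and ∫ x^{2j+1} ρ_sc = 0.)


Write p(x) = Σ a_i x^i, split into monomials and integrate each against ρ_sc separately.
Using ∫ x^{2j} ρ_sc = C_j = (1/(j+1)) C(2j, j) (Catalan numbers) and ∫ x^{2j+1} ρ_sc = 0 (odd monomials vanish by symmetry):
  i = 0 (even): a_0 · C_{0} = -2 · 1 = -2
  i = 1 (odd): ∫ x^1 ρ_sc = 0 (vanishes)
  i = 2 (even): a_2 · C_{1} = -5 · 1 = -5
  i = 3 (odd): ∫ x^3 ρ_sc = 0 (vanishes)

Summing the contributions: ∫_{−2}^{2} p(x) ρ_sc(x) dx = (-2) + (-5) = -7.


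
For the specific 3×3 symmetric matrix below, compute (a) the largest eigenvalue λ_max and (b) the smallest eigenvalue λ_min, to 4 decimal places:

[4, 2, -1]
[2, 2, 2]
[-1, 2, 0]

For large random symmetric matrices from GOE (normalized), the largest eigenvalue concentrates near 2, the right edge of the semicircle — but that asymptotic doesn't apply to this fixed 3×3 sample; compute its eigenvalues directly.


Since M is real symmetric, all three eigenvalues are real; they are the roots of det(λI − M) = λ³ − (tr M) λ² + s λ − det M, where s is the sum of the principal 2×2 minors.
tr M = 4 + 2 + 0 = 6.
s = (4·2 − 2²) + (4·0 − (-1)²) + (2·0 − 2²) = 4 + (-1) + (-4) = -1.
det M (expand along row 1) = 4·(-4) − 2·2 + (-1)·6 = -26.
Characteristic polynomial: λ³ − 6λ² − λ + 26 = 0.
Substitute λ = y + (tr M)/3 = y + 2.000000 to remove the quadratic term: y³ + p·y + q = 0 with p = s − (tr M)²/3 = -13.000000 and q = −2(tr M)³/27 + (tr M)·s/3 − det M = 8.000000.
Three real roots ⇒ use the trigonometric (Viète) form: r = 2√(−p/3) = 4.163332, φ = arccos(3q/(p·r)) = arccos(-0.443432) = 2.030220 rad.
y_k = r·cos(φ/3 − 2πk/3) for k = 0, 1, 2 gives y = 3.245810, 0.635089, -3.880899.
λ_k = y_k + 2.000000 gives λ = 5.2458, 2.6351, -1.8809 (check: the sum is 6.0000 = tr M).

Hence λ_max = 5.2458 and λ_min = -1.8809.


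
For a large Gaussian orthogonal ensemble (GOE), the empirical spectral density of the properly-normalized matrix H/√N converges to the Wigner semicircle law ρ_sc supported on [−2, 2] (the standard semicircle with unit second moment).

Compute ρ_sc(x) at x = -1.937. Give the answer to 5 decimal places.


ρ_sc(x) = (1/(2π)) √(4 − x²). With x = -1.937:
  4 − x² = 4 − (-1.937)² = 4 − 3.751969 = 0.248031.
  √(4 − x²) = 0.498027.
  1/(2π) = 0.159155.
  ρ_sc(-1.937) = 0.159155 · 0.498027 = 0.079263.

Rounded to 5 decimal places: ρ_sc(-1.937) ≈ 0.07926.


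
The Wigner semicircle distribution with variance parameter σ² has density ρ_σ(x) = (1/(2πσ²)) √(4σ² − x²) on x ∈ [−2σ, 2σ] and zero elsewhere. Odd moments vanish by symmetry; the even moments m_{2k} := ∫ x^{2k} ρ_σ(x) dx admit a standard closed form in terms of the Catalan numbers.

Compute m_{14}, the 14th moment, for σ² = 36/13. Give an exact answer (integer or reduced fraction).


By the scaled semicircle moment identity, m_{2k} = σ^{2k} · C_k with k = 7.
C_7 = (1/(k+1)) · C(2k, k) = (1/8) · C(14, 7) = (1/8) · 3432 = 429.
σ^{2k} = (σ²)^k = (36/13)^7 = 78364164096/62748517.

Therefore m_{14} = σ^{14} · C_7 = (78364164096/62748517) · 429 = 2586017415168/4826809.


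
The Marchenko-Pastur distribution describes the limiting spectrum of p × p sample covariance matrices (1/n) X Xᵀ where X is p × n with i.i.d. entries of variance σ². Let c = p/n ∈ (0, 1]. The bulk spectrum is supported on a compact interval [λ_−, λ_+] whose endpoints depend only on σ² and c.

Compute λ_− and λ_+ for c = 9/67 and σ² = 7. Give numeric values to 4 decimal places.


c = 9/67 = 0.134328; √c = 0.366508.
λ_− = σ² (1 − √c)² = 7 · (1 − 0.366508)² = 7 · (0.633492)² = 2.809182.
λ_+ = σ² (1 + √c)² = 7 · (1 + 0.366508)² = 7 · (1.366508)² = 13.071415.

Rounded to 4 decimal places: λ_− ≈ 2.8092, λ_+ ≈ 13.0714.


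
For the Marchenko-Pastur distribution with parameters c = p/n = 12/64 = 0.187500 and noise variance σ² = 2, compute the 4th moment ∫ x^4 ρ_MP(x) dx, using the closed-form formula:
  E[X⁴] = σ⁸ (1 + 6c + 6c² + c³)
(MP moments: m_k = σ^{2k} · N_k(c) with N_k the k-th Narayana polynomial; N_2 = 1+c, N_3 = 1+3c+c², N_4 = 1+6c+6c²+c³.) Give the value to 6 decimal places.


E[X⁴] = σ⁸ (1 + 6c + 6c² + c³) (fourth MP moment). With σ² = 2 (so σ⁸ = 16) and c = 12/64 = 0.187500: E[X⁴] = 16 · (1 + 6·0.187500 + 6·(0.187500)² + (0.187500)³) = 16 · 2.342529.

So E[X^4] = 37.480469.


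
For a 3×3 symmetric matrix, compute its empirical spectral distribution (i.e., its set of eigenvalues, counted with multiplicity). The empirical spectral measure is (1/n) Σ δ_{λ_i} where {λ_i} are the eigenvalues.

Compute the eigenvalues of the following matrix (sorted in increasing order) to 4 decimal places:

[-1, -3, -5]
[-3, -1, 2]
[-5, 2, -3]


Since M is real symmetric, all three eigenvalues are real; they are the roots of det(λI − M) = λ³ − (tr M) λ² + s λ − det M, where s is the sum of the principal 2×2 minors.
tr M = -1 + (-1) + (-3) = -5.
s = ((-1)·(-1) − (-3)²) + ((-1)·(-3) − (-5)²) + ((-1)·(-3) − 2²) = -8 + (-22) + (-1) = -31.
det M (expand along row 1) = (-1)·(-1) − (-3)·19 + (-5)·(-11) = 113.
Characteristic polynomial: λ³ + 5λ² − 31λ − 113 = 0.
Substitute λ = y + (tr M)/3 = y − 1.666667 to remove the quadratic term: y³ + p·y + q = 0 with p = s − (tr M)²/3 = -39.333333 and q = −2(tr M)³/27 + (tr M)·s/3 − det M = -52.074074.
Three real roots ⇒ use the trigonometric (Viète) form: r = 2√(−p/3) = 7.241854, φ = arccos(3q/(p·r)) = arccos(0.548444) = 0.990294 rad.
y_k = r·cos(φ/3 − 2πk/3) for k = 0, 1, 2 gives y = 6.850870, -1.392576, -5.458294.
λ_k = y_k − 1.666667 gives λ = 5.1842, -3.0592, -7.1250 (check: the sum is -5.0000 = tr M).

Eigenvalues sorted in increasing order: [-7.1250, -3.0592, 5.1842].


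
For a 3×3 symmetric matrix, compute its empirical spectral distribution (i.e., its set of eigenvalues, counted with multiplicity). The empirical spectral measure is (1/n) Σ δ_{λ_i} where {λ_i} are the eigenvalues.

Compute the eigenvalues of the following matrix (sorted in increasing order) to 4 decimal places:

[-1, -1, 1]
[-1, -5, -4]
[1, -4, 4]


Since M is real symmetric, all three eigenvalues are real; they are the roots of det(λI − M) = λ³ − (tr M) λ² + s λ − det M, where s is the sum of the principal 2×2 minors.
tr M = -1 + (-5) + 4 = -2.
s = ((-1)·(-5) − (-1)²) + ((-1)·4 − 1²) + ((-5)·4 − (-4)²) = 4 + (-5) + (-36) = -37.
det M (expand along row 1) = (-1)·(-36) − (-1)·0 + 1·9 = 45.
Characteristic polynomial: λ³ + 2λ² − 37λ − 45 = 0.
Substitute λ = y + (tr M)/3 = y − 0.666667 to remove the quadratic term: y³ + p·y + q = 0 with p = s − (tr M)²/3 = -38.333333 and q = −2(tr M)³/27 + (tr M)·s/3 − det M = -19.740741.
Three real roots ⇒ use the trigonometric (Viète) form: r = 2√(−p/3) = 7.149204, φ = arccos(3q/(p·r)) = arccos(0.216098) = 1.352980 rad.
y_k = r·cos(φ/3 − 2πk/3) for k = 0, 1, 2 gives y = 6.434387, -0.518615, -5.915773.
λ_k = y_k − 0.666667 gives λ = 5.7677, -1.1853, -6.5824 (check: the sum is -2.0000 = tr M).

Eigenvalues sorted in increasing order: [-6.5824, -1.1853, 5.7677].
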